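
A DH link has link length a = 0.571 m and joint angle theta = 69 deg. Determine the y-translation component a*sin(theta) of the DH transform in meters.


a*sin(theta) = 0.571*sin(69 deg) = 0.5331

0.5331 m


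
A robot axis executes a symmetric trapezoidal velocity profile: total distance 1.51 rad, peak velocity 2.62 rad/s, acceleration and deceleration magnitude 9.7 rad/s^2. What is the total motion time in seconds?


t_acc = v/a = 2.62/9.7 = 0.270103 s
d_acc = v^2/(2a) = 0.353835 rad (each ramp)
d_cruise = 1.51 - 2*0.353835 = 0.802330 rad
t_cruise = 0.802330/2.62 = 0.306233 s
t_total = 2*0.270103 + 0.306233 = 0.8464

0.8464 s


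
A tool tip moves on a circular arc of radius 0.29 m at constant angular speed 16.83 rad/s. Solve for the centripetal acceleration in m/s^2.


a_c = omega^2 * r = 16.83^2 * 0.29 = 82.1422

82.1422 m/s^2


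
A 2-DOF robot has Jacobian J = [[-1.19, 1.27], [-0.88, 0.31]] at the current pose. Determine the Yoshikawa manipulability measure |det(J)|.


det(J) = -1.19*0.31 - (1.27)*(-0.88) = 0.7487
|det(J)| = 0.7487

0.7487


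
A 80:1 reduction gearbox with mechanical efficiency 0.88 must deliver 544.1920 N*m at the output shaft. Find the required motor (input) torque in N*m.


tau_in = tau_out / (N * eta) = 544.1920 / (80 * 0.88) = 7.7300

7.7300 N*m


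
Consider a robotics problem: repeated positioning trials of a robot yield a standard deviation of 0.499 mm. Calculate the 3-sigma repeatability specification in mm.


repeatability = 3*sigma = 3*0.499 = 1.4970

1.4970 mm


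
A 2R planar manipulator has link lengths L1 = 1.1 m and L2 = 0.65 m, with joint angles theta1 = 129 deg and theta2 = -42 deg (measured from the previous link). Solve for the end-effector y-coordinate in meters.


y = L1*sin(th1) + L2*sin(th1+th2) = 1.1*sin(129 deg) + 0.65*sin(87 deg) = 1.5040

1.5040 m


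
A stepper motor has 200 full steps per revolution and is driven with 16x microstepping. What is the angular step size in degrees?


step = 360/(200*16) = 360/3200 = 0.1125

0.1125 degrees


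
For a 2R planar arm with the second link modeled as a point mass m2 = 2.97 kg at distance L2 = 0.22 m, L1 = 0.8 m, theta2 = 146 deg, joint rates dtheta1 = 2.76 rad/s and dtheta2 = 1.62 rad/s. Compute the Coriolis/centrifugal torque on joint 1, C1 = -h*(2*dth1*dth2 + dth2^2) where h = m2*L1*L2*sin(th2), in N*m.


h = m2*L1*L2*sin(th2) = 2.97*0.8*0.22*sin(146 deg) = 0.292301
C1 = -h*(2*2.76*1.62 + 1.62^2) = -0.292301*11.5668 = -3.3810

-3.3810 N*m


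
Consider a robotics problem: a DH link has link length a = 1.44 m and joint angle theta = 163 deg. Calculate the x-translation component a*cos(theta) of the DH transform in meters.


a*cos(theta) = 1.44*cos(163 deg) = -1.3771

-1.3771 m


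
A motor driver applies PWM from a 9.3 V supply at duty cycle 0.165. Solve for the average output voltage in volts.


V_avg = V_supply * D = 9.3*0.165 = 1.5345

1.5345 V


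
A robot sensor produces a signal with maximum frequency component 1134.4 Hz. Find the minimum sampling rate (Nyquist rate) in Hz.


f_s,min = 2*f_max = 2*1134.4 = 2268.8000

2268.8000 Hz


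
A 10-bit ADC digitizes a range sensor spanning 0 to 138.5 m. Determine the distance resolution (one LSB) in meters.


res = range / 2^n = 138.5/2^10 = 138.5/1024 = 0.1353

0.1353 m


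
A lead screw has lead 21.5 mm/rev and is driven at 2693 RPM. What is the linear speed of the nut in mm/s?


v = lead * (RPM/60) = 21.5*2693/60 = 964.9917

964.9917 mm/s


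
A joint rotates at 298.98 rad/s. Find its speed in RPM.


RPM = 298.98 * 60/(2*pi) = 2855.0487

2855.0487 RPM


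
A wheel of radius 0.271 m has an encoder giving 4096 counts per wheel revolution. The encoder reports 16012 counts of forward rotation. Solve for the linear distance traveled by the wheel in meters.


revs = 16012/4096 = 3.909180
d = revs * 2*pi*r = 3.909180 * 2*pi*0.271 = 6.6563

6.6563 m


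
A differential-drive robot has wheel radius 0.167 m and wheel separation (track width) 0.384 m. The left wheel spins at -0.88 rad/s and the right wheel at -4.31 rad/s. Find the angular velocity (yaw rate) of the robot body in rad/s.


omega = r*(wR - wL)/L = 0.167*(-4.31 - (-0.88))/0.384 = -1.4917

-1.4917 rad/s


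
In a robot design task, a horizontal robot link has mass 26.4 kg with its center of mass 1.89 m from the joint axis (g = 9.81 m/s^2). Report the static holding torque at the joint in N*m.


tau = m*g*L = 26.4 * 9.81 * 1.89 = 489.4798

489.4798 N*m


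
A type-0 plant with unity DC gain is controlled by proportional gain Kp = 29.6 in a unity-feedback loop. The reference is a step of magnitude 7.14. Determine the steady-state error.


e_ss = R/(1 + Kp) = 7.14/(1 + 29.6) = 7.14/30.6000 = 0.2333

0.2333


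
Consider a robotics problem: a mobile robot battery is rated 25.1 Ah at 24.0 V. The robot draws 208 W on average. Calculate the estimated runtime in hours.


E = 25.1*24.0 = 602.4000 Wh
t = E/P = 602.4000/208 = 2.8962

2.8962 hours


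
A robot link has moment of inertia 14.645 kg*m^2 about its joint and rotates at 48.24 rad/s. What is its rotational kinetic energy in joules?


KE = (1/2)*I*omega^2 = 0.5*14.645*48.24^2 = 17040.1722

17040.1722 J


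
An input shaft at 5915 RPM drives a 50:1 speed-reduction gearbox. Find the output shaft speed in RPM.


omega_out = omega_in / N = 5915 / 50 = 118.3000

118.3000 RPM


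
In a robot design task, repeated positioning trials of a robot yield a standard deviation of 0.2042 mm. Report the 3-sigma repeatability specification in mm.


repeatability = 3*sigma = 3*0.2042 = 0.6126

0.6126 mm


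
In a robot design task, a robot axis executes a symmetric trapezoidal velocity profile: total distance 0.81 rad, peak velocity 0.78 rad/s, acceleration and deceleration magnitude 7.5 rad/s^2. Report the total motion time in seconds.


t_acc = v/a = 0.78/7.5 = 0.104000 s
d_acc = v^2/(2a) = 0.040560 rad (each ramp)
d_cruise = 0.81 - 2*0.040560 = 0.728880 rad
t_cruise = 0.728880/0.78 = 0.934462 s
t_total = 2*0.104000 + 0.934462 = 1.1425

1.1425 s


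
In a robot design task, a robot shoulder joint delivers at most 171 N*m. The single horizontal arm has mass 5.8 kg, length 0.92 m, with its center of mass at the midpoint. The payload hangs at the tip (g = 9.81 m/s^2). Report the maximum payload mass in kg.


tau_arm = m_arm*g*(L/2) = 5.8*9.81*0.92/2 = 26.1731 N*m
tau_payload = tau_max - tau_arm = 171 - 26.1731 = 144.8269
m_payload = tau_payload / (g*L) = 144.8269 / (9.81*0.92) = 16.0469

16.0469 kg


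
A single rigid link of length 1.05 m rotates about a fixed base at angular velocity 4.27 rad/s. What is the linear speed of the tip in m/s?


v = L*omega = 1.05 * 4.27 = 4.4835

4.4835 m/s


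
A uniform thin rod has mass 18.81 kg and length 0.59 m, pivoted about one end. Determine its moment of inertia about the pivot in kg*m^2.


I = (1/3)*m*L^2 = (1/3)*18.81*0.59^2 = 2.1826

2.1826 kg*m^2


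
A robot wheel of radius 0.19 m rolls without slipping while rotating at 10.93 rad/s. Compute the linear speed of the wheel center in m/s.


v = omega * r = 10.93 * 0.19 = 2.0767

2.0767 m/s


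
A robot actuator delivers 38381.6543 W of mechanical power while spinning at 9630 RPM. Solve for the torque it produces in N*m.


omega = 9630 * 2*pi/60 = 1008.451242 rad/s
tau = P / omega = 38381.6543 / 1008.451242 = 38.0600

38.0600 N*m


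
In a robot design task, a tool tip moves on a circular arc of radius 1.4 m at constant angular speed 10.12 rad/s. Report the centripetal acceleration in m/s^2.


a_c = omega^2 * r = 10.12^2 * 1.4 = 143.3802

143.3802 m/s^2


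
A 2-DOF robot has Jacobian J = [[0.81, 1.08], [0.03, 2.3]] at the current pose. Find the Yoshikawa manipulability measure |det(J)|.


det(J) = 0.81*2.3 - (1.08)*(0.03) = 1.8306
|det(J)| = 1.8306

1.8306


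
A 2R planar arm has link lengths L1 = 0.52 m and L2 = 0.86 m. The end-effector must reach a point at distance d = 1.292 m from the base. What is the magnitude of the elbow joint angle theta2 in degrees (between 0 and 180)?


cos(th2) = (d^2 - L1^2 - L2^2)/(2*L1*L2) = (1.292^2 - 0.52^2 - 0.86^2)/(2*0.52*0.86) = 0.73710197
th2 = acos(0.73710197) = 42.5149 deg

42.5149 degrees


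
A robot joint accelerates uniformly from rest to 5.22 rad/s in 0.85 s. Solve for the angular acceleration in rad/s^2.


alpha = delta_omega / t = 5.22 / 0.85 = 6.1412

6.1412 rad/s^2


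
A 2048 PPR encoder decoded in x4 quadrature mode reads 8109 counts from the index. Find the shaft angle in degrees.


angle = counts * 360 / (PPR*4) = 8109 * 360 / 8192 = 356.3525

356.3525 degrees


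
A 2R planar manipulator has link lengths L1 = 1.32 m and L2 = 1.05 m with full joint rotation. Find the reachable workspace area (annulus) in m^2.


r_max = L1 + L2 = 2.3700, r_min = |L1 - L2| = 0.2700
A = pi*(r_max^2 - r_min^2) = pi*(5.6169 - 0.0729) = 17.4170

17.4170 m^2


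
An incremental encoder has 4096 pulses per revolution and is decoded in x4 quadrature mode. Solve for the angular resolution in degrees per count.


resolution = 360 / (PPR * 4) = 360 / 16384 = 0.0220

0.0220 degrees


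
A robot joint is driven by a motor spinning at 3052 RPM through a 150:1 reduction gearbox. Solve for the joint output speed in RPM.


omega_joint = omega_motor / N = 3052 / 150 = 20.3467

20.3467 RPM


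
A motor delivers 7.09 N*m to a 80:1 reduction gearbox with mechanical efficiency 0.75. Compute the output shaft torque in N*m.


tau_out = tau_in * N * eta = 7.09 * 80 * 0.75 = 425.4000

425.4000 N*m


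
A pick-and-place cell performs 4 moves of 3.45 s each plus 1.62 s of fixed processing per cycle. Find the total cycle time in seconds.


T = 4*3.45 + 1.62 = 15.4200

15.4200 s


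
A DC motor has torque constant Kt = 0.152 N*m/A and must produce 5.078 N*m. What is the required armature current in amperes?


I = tau / Kt = 5.078/0.152 = 33.4079

33.4079 A


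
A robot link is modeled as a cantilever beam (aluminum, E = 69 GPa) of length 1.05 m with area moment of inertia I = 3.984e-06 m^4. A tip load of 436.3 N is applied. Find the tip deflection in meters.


delta = F*L^3/(3*E*I) = 436.3*1.05^3/(3*6.900e+10*3.984e-06)
      = 505.0717875/824688 = 6.1244e-04

6.1244e-04 m


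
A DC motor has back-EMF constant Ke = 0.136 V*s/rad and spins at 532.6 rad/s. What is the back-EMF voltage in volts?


V_emf = Ke * omega = 0.136*532.6 = 72.4336

72.4336 V


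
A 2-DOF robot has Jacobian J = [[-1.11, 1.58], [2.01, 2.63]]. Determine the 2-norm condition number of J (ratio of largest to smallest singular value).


JJ^T eigenvalues: trace(JJ^T) = 14.6855, det(JJ^T) = det(J)^2 = 37.15024401
s_max^2 = (14.6855 + sqrt(67.06293421))/2 = 11.43734809
s_min^2 = (14.6855 - sqrt(67.06293421))/2 = 3.24815191
kappa = s_max/s_min = sqrt(11.43734809/3.24815191) = 1.8765

1.8765


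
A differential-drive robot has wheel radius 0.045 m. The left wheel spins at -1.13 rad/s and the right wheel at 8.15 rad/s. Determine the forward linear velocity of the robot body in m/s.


v = r*(wR + wL)/2 = 0.045*(8.15 + -1.13)/2 = 0.1580

0.1580 m/s


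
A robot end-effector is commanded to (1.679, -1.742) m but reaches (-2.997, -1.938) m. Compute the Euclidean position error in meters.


dx = -2.997 - (1.679) = -4.6760, dy = -1.938 - (-1.742) = -0.1960
err = sqrt(21.864976 + 0.038416) = 4.6801

4.6801 m


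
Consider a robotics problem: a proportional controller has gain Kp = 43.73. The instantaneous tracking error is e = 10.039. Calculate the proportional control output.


u_P = Kp * e = 43.73 * 10.039 = 439.0055

439.0055


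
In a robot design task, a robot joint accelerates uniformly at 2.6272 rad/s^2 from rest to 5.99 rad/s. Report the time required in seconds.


t = delta_omega / alpha = 5.99 / 2.6272 = 2.2800

2.2800 s


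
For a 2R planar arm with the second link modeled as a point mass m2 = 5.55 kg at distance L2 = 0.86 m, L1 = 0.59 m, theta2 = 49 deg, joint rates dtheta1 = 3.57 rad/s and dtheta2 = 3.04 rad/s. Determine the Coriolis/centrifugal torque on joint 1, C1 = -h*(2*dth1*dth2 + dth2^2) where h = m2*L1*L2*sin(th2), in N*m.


h = m2*L1*L2*sin(th2) = 5.55*0.59*0.86*sin(49 deg) = 2.125315
C1 = -h*(2*3.57*3.04 + 3.04^2) = -2.125315*30.9472 = -65.7725

-65.7725 N*m


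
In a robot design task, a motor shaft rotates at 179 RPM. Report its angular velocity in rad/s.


omega = 179 * 2*pi/60 = 18.7448

18.7448 rad/s


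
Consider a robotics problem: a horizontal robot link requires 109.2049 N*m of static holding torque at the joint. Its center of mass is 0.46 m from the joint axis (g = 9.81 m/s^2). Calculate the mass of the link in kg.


m = tau / (g*L) = 109.2049 / (9.81 * 0.46) = 24.2000

24.2000 kg


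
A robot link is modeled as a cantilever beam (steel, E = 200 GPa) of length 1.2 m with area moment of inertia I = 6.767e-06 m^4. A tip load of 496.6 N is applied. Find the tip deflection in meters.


delta = F*L^3/(3*E*I) = 496.6*1.2^3/(3*2.000e+11*6.767e-06)
      = 858.1248/4060200 = 2.1135e-04

2.1135e-04 m


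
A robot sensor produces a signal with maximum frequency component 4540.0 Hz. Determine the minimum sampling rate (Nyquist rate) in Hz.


f_s,min = 2*f_max = 2*4540.0 = 9080.0000

9080.0000 Hz


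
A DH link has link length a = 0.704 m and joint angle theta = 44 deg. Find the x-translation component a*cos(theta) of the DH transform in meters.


a*cos(theta) = 0.704*cos(44 deg) = 0.5064

0.5064 m


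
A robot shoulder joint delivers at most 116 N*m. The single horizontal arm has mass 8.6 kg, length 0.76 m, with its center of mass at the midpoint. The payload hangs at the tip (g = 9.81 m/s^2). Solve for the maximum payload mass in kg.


tau_arm = m_arm*g*(L/2) = 8.6*9.81*0.76/2 = 32.0591 N*m
tau_payload = tau_max - tau_arm = 116 - 32.0591 = 83.9409
m_payload = tau_payload / (g*L) = 83.9409 / (9.81*0.76) = 11.2588

11.2588 kg


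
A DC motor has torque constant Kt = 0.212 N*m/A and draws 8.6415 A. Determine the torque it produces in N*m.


tau = Kt * I = 0.212*8.6415 = 1.8320

1.8320 N*m


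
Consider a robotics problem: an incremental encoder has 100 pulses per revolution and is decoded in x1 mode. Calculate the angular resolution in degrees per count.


resolution = 360 / (PPR * 1) = 360 / 100 = 3.6000

3.6000 degrees


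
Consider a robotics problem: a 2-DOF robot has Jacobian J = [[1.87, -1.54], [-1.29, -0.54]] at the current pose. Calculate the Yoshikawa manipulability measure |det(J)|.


det(J) = 1.87*-0.54 - (-1.54)*(-1.29) = -2.9964
|det(J)| = 2.9964

2.9964


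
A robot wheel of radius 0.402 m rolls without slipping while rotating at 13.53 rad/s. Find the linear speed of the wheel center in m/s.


v = omega * r = 13.53 * 0.402 = 5.4391

5.4391 m/s


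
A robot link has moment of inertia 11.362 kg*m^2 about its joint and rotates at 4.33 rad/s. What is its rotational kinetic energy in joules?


KE = (1/2)*I*omega^2 = 0.5*11.362*4.33^2 = 106.5125

106.5125 J


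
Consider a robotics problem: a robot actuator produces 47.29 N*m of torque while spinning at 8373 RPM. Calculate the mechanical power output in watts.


omega = 8373 * 2*pi/60 = 876.818510 rad/s
P = tau * omega = 47.29 * 876.818510 = 41464.7473

41464.7473 W


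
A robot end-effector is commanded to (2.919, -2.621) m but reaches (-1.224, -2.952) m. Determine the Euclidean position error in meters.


dx = -1.224 - (2.919) = -4.1430, dy = -2.952 - (-2.621) = -0.3310
err = sqrt(17.164449 + 0.109561) = 4.1562

4.1562 m


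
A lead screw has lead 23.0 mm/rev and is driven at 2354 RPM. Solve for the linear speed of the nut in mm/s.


v = lead * (RPM/60) = 23.0*2354/60 = 902.3667

902.3667 mm/s


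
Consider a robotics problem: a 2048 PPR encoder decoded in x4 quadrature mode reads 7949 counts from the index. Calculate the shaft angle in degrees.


angle = counts * 360 / (PPR*4) = 7949 * 360 / 8192 = 349.3213

349.3213 degrees


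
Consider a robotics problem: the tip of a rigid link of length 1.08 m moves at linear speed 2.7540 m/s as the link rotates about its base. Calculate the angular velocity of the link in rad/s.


omega = v / L = 2.7540 / 1.08 = 2.5500

2.5500 rad/s


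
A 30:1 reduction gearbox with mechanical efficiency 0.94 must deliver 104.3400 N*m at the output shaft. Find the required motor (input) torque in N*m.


tau_in = tau_out / (N * eta) = 104.3400 / (30 * 0.94) = 3.7000

3.7000 N*m


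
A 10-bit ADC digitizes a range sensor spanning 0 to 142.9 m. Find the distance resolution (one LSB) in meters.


res = range / 2^n = 142.9/2^10 = 142.9/1024 = 0.1396

0.1396 m


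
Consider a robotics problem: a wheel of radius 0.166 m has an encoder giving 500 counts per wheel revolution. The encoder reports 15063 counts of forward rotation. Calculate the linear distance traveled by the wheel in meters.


revs = 15063/500 = 30.126000
d = revs * 2*pi*r = 30.126000 * 2*pi*0.166 = 31.4217

31.4217 m


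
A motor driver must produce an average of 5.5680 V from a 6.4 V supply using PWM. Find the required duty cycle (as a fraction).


D = V_avg/V_supply = 5.5680/6.4 = 0.8700

0.8700


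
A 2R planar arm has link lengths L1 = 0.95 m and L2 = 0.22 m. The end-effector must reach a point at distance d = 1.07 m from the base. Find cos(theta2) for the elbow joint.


cos(th2) = (d^2 - L1^2 - L2^2)/(2*L1*L2) = (1.07^2 - 0.95^2 - 0.22^2)/(2*0.95*0.22) = 0.4641

0.4641


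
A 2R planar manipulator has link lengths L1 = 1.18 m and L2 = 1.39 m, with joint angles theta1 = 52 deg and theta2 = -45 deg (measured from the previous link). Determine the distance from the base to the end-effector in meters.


x = L1*cos(th1) + L2*cos(th1+th2) = 2.106120
y = L1*sin(th1) + L2*sin(th1+th2) = 1.099251
d = sqrt(x^2 + y^2) = sqrt(4.435741 + 1.208353) = 2.3757

2.3757 m


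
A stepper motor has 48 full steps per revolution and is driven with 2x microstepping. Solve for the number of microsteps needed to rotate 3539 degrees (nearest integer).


step_size = 360/(48*2) = 360/96 = 3.750000 deg
n = 3539/(360/96) = 3539*96/360 = 943.7333 -> 944

944 steps


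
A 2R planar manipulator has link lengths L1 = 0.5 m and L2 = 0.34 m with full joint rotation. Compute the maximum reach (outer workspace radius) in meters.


r_max = L1 + L2 = 0.5 + 0.34 = 0.8400

0.8400 m


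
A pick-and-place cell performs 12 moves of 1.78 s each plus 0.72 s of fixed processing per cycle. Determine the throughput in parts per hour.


T_cycle = 12*1.78 + 0.72 = 22.0800 s
rate = 3600/T = 163.0435

163.0435 parts/hour


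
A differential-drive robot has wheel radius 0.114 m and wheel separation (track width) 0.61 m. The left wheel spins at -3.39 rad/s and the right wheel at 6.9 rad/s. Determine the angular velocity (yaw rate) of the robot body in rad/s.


omega = r*(wR - wL)/L = 0.114*(6.9 - (-3.39))/0.61 = 1.9230

1.9230 rad/s


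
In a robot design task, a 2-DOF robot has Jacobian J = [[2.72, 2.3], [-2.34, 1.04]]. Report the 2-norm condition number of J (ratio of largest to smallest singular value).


JJ^T eigenvalues: trace(JJ^T) = 19.2456, det(JJ^T) = det(J)^2 = 67.41723664
s_max^2 = (19.2456 + sqrt(100.72417280))/2 = 14.64087166
s_min^2 = (19.2456 - sqrt(100.72417280))/2 = 4.60472834
kappa = s_max/s_min = sqrt(14.64087166/4.60472834) = 1.7831

1.7831


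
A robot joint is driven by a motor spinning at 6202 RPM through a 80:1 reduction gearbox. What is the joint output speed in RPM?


omega_joint = omega_motor / N = 6202 / 80 = 77.5250

77.5250 RPM


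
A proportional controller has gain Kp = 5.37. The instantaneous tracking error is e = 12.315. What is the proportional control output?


u_P = Kp * e = 5.37 * 12.315 = 66.1316

66.1316


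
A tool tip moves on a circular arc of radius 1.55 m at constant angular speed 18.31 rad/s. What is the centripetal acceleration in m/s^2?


a_c = omega^2 * r = 18.31^2 * 1.55 = 519.6470

519.6470 m/s^2


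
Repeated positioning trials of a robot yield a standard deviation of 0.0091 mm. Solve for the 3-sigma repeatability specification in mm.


repeatability = 3*sigma = 3*0.0091 = 0.0273

0.0273 mm


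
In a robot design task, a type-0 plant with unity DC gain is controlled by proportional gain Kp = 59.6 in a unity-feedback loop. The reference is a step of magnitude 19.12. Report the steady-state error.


e_ss = R/(1 + Kp) = 19.12/(1 + 59.6) = 19.12/60.6000 = 0.3155

0.3155


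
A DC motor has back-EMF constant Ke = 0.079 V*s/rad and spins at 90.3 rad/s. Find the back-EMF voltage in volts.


V_emf = Ke * omega = 0.079*90.3 = 7.1337

7.1337 V


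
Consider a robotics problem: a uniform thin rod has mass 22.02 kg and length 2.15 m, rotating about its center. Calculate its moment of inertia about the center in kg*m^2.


I = (1/12)*m*L^2 = (1/12)*22.02*2.15^2 = 8.4823

8.4823 kg*m^2


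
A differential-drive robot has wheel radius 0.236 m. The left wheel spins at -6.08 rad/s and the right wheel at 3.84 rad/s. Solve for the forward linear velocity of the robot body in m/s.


v = r*(wR + wL)/2 = 0.236*(3.84 + -6.08)/2 = -0.2643

-0.2643 m/s


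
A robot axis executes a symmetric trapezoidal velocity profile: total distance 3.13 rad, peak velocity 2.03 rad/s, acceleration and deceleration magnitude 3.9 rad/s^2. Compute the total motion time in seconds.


t_acc = v/a = 2.03/3.9 = 0.520513 s
d_acc = v^2/(2a) = 0.528321 rad (each ramp)
d_cruise = 3.13 - 2*0.528321 = 2.073358 rad
t_cruise = 2.073358/2.03 = 1.021359 s
t_total = 2*0.520513 + 1.021359 = 2.0624

2.0624 s


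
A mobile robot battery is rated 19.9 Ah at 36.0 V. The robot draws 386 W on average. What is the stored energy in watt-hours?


E = capacity * V = 19.9*36.0 = 716.4000

716.4000 Wh


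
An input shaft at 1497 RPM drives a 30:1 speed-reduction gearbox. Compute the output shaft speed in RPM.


omega_out = omega_in / N = 1497 / 30 = 49.9000

49.9000 RPM


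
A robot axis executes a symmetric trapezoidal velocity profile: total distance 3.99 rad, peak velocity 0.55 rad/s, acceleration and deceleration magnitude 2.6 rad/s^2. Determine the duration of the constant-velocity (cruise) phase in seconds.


t_acc = v/a = 0.211538 s, d_acc = v^2/(2a) = 0.058173 rad each
d_cruise = 3.99 - 2*0.058173 = 3.873654 rad
t_cruise = d_cruise/v = 3.873654/0.55 = 7.0430

7.0430 s


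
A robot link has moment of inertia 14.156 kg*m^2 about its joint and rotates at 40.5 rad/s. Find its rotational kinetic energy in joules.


KE = (1/2)*I*omega^2 = 0.5*14.156*40.5^2 = 11609.6895

11609.6895 J


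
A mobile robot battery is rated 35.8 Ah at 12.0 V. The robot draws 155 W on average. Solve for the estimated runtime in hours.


E = 35.8*12.0 = 429.6000 Wh
t = E/P = 429.6000/155 = 2.7716

2.7716 hours


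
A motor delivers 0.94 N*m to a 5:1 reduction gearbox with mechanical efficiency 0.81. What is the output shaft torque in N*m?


tau_out = tau_in * N * eta = 0.94 * 5 * 0.81 = 3.8070

3.8070 N*m


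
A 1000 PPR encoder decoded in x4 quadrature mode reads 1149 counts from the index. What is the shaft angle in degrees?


angle = counts * 360 / (PPR*4) = 1149 * 360 / 4000 = 103.4100

103.4100 degrees


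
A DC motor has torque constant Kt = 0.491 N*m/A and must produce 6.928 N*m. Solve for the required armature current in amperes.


I = tau / Kt = 6.928/0.491 = 14.1100

14.1100 A


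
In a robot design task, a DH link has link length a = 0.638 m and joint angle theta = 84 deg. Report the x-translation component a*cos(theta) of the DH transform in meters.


a*cos(theta) = 0.638*cos(84 deg) = 0.0667

0.0667 m


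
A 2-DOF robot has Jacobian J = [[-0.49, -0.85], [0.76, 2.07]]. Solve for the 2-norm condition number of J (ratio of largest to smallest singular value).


JJ^T eigenvalues: trace(JJ^T) = 5.8251, det(JJ^T) = det(J)^2 = 0.13564489
s_max^2 = (5.8251 + sqrt(33.38921045))/2 = 5.80171988
s_min^2 = (5.8251 - sqrt(33.38921045))/2 = 0.02338012
kappa = s_max/s_min = sqrt(5.80171988/0.02338012) = 15.7527

15.7527


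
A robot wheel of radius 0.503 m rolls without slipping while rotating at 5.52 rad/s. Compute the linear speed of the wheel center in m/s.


v = omega * r = 5.52 * 0.503 = 2.7766

2.7766 m/s


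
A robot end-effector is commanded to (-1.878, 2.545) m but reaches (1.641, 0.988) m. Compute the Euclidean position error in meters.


dx = 1.641 - (-1.878) = 3.5190, dy = 0.988 - (2.545) = -1.5570
err = sqrt(12.383361 + 2.424249) = 3.8481

3.8481 m


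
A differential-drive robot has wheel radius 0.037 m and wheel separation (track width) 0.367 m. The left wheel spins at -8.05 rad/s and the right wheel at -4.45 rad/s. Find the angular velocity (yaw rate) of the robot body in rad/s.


omega = r*(wR - wL)/L = 0.037*(-4.45 - (-8.05))/0.367 = 0.3629

0.3629 rad/s


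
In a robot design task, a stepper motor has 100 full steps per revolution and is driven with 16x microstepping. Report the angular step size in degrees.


step = 360/(100*16) = 360/1600 = 0.2250

0.2250 degrees


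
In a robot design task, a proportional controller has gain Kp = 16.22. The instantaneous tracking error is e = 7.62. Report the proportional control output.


u_P = Kp * e = 16.22 * 7.62 = 123.5964

123.5964


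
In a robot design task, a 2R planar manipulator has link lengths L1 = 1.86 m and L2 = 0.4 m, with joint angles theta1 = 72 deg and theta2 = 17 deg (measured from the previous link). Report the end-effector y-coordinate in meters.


y = L1*sin(th1) + L2*sin(th1+th2) = 1.86*sin(72 deg) + 0.4*sin(89 deg) = 2.1689

2.1689 m


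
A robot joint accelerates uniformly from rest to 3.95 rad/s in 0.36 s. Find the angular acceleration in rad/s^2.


alpha = delta_omega / t = 3.95 / 0.36 = 10.9722

10.9722 rad/s^2


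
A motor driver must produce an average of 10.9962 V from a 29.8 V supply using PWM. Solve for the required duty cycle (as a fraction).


D = V_avg/V_supply = 10.9962/29.8 = 0.3690

0.3690


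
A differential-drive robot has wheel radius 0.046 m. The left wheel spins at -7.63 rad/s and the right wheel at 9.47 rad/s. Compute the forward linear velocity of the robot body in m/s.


v = r*(wR + wL)/2 = 0.046*(9.47 + -7.63)/2 = 0.0423

0.0423 m/s


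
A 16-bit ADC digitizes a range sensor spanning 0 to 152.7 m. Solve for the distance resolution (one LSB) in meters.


res = range / 2^n = 152.7/2^16 = 152.7/65536 = 0.0023

0.0023 m


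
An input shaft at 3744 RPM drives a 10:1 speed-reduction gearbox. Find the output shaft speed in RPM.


omega_out = omega_in / N = 3744 / 10 = 374.4000

374.4000 RPM


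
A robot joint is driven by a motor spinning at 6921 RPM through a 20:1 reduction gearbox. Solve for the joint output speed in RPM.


omega_joint = omega_motor / N = 6921 / 20 = 346.0500

346.0500 RPM


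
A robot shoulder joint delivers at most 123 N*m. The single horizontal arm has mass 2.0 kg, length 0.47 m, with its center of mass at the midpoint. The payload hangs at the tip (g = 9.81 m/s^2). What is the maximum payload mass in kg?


tau_arm = m_arm*g*(L/2) = 2.0*9.81*0.47/2 = 4.6107 N*m
tau_payload = tau_max - tau_arm = 123 - 4.6107 = 118.3893
m_payload = tau_payload / (g*L) = 118.3893 / (9.81*0.47) = 25.6771

25.6771 kg


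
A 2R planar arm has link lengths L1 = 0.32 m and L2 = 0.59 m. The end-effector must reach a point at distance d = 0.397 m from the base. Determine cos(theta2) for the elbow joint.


cos(th2) = (d^2 - L1^2 - L2^2)/(2*L1*L2) = (0.397^2 - 0.32^2 - 0.59^2)/(2*0.32*0.59) = -0.7757

-0.7757


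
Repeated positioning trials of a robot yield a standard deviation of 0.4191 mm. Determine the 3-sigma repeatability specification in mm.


repeatability = 3*sigma = 3*0.4191 = 1.2573

1.2573 mm


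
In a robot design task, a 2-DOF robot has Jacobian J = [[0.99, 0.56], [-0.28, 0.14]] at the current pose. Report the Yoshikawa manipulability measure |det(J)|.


det(J) = 0.99*0.14 - (0.56)*(-0.28) = 0.2954
|det(J)| = 0.2954

0.2954


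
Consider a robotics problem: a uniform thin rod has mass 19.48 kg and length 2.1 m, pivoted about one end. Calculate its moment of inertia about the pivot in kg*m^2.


I = (1/3)*m*L^2 = (1/3)*19.48*2.1^2 = 28.6356

28.6356 kg*m^2


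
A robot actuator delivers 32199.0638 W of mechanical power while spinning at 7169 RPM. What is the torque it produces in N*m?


omega = 7169 * 2*pi/60 = 750.735924 rad/s
tau = P / omega = 32199.0638 / 750.735924 = 42.8900

42.8900 N*m


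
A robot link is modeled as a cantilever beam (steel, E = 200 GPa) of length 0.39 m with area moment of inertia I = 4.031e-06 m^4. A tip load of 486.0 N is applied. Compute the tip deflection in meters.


delta = F*L^3/(3*E*I) = 486.0*0.39^3/(3*2.000e+11*4.031e-06)
      = 28.829034/2418600 = 1.1920e-05

1.1920e-05 m


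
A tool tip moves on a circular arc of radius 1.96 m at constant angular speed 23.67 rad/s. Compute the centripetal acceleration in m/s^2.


a_c = omega^2 * r = 23.67^2 * 1.96 = 1098.1270

1098.1270 m/s^2


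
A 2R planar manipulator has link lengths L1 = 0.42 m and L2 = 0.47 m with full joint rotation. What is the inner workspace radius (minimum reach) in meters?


r_min = |L1 - L2| = |0.42 - 0.47| = 0.0500

0.0500 m


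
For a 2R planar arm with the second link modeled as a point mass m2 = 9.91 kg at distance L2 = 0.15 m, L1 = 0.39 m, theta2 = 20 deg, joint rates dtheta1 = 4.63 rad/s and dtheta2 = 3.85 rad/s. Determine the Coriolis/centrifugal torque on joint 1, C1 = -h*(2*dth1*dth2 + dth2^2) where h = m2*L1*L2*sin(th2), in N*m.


h = m2*L1*L2*sin(th2) = 9.91*0.39*0.15*sin(20 deg) = 0.198281
C1 = -h*(2*4.63*3.85 + 3.85^2) = -0.198281*50.4735 = -10.0079

-10.0079 N*m


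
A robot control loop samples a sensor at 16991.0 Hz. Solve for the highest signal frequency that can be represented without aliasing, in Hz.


f_max = f_s/2 = 16991.0/2 = 8495.5000

8495.5000 Hz


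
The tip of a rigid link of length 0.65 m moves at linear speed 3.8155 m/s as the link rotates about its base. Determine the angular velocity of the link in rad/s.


omega = v / L = 3.8155 / 0.65 = 5.8700

5.8700 rad/s


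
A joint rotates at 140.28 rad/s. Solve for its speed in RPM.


RPM = 140.28 * 60/(2*pi) = 1339.5753

1339.5753 RPM


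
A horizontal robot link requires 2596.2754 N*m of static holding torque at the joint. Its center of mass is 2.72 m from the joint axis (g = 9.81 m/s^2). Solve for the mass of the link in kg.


m = tau / (g*L) = 2596.2754 / (9.81 * 2.72) = 97.3000

97.3000 kg


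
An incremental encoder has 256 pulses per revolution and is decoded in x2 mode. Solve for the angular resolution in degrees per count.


resolution = 360 / (PPR * 2) = 360 / 512 = 0.7031

0.7031 degrees


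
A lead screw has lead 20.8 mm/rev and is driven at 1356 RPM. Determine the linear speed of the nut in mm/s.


v = lead * (RPM/60) = 20.8*1356/60 = 470.0800

470.0800 mm/s


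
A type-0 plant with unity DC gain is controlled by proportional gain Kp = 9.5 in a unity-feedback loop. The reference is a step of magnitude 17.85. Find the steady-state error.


e_ss = R/(1 + Kp) = 17.85/(1 + 9.5) = 17.85/10.5000 = 1.7000

1.7000


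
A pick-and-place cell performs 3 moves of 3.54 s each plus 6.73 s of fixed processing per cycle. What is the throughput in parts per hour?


T_cycle = 3*3.54 + 6.73 = 17.3500 s
rate = 3600/T = 207.4928

207.4928 parts/hour


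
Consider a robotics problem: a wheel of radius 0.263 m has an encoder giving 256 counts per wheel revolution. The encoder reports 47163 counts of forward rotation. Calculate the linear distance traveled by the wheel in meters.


revs = 47163/256 = 184.230469
d = revs * 2*pi*r = 184.230469 * 2*pi*0.263 = 304.4367

304.4367 m


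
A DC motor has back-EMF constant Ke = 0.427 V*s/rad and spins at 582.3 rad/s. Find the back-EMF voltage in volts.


V_emf = Ke * omega = 0.427*582.3 = 248.6421

248.6421 V


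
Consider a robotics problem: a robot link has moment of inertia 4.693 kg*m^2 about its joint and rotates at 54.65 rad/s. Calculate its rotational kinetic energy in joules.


KE = (1/2)*I*omega^2 = 0.5*4.693*54.65^2 = 7008.1097

7008.1097 J


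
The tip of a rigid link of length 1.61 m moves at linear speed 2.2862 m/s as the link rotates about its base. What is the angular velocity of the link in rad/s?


omega = v / L = 2.2862 / 1.61 = 1.4200

1.4200 rad/s


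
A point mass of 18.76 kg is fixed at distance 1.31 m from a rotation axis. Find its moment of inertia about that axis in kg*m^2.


I = m*r^2 = 18.76*1.31^2 = 32.1940

32.1940 kg*m^2


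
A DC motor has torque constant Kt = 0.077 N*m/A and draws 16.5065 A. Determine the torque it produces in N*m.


tau = Kt * I = 0.077*16.5065 = 1.2710

1.2710 N*m


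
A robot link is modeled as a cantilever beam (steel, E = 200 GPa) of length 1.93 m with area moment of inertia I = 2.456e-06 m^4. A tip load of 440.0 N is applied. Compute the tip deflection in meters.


delta = F*L^3/(3*E*I) = 440.0*1.93^3/(3*2.000e+11*2.456e-06)
      = 3163.18508/1473600 = 0.0021

0.0021 m


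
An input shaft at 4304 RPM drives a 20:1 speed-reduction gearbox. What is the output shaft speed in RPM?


omega_out = omega_in / N = 4304 / 20 = 215.2000

215.2000 RPM


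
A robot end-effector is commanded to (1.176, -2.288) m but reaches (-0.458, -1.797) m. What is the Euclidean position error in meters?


dx = -0.458 - (1.176) = -1.6340, dy = -1.797 - (-2.288) = 0.4910
err = sqrt(2.669956 + 0.241081) = 1.7062

1.7062 m


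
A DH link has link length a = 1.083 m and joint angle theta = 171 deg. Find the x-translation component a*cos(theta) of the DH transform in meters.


a*cos(theta) = 1.083*cos(171 deg) = -1.0697

-1.0697 m


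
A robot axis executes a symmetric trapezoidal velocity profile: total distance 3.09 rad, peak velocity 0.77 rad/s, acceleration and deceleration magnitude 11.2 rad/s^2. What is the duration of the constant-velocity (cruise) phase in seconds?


t_acc = v/a = 0.068750 s, d_acc = v^2/(2a) = 0.026469 rad each
d_cruise = 3.09 - 2*0.026469 = 3.037062 rad
t_cruise = d_cruise/v = 3.037062/0.77 = 3.9442

3.9442 s


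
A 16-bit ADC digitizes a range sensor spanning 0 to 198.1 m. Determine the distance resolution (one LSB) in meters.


res = range / 2^n = 198.1/2^16 = 198.1/65536 = 0.0030

0.0030 m


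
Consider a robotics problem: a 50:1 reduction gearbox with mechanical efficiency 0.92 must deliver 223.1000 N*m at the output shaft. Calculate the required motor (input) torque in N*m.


tau_in = tau_out / (N * eta) = 223.1000 / (50 * 0.92) = 4.8500

4.8500 N*m


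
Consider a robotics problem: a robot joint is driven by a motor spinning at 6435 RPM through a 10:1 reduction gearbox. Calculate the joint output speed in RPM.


omega_joint = omega_motor / N = 6435 / 10 = 643.5000

643.5000 RPM


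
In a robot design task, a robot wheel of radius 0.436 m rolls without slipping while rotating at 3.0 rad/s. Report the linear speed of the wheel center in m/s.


v = omega * r = 3.0 * 0.436 = 1.3080

1.3080 m/s


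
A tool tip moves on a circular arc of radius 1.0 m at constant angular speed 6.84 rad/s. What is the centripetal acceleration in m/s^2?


a_c = omega^2 * r = 6.84^2 * 1.0 = 46.7856

46.7856 m/s^2


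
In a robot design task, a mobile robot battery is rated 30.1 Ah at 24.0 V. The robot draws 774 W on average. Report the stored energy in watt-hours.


E = capacity * V = 30.1*24.0 = 722.4000

722.4000 Wh


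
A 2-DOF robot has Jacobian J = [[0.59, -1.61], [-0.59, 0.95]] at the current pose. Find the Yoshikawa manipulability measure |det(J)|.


det(J) = 0.59*0.95 - (-1.61)*(-0.59) = -0.3894
|det(J)| = 0.3894

0.3894


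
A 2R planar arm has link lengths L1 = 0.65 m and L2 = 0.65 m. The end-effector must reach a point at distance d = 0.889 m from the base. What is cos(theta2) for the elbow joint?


cos(th2) = (d^2 - L1^2 - L2^2)/(2*L1*L2) = (0.889^2 - 0.65^2 - 0.65^2)/(2*0.65*0.65) = -0.0647

-0.0647


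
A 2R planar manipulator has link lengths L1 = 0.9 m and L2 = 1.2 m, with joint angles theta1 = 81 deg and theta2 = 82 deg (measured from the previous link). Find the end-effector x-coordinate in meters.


x = L1*cos(th1) + L2*cos(th1+th2) = 0.9*cos(81 deg) + 1.2*cos(163 deg) = -1.0068

-1.0068 m


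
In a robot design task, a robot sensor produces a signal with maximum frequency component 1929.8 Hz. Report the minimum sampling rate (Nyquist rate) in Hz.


f_s,min = 2*f_max = 2*1929.8 = 3859.6000

3859.6000 Hz


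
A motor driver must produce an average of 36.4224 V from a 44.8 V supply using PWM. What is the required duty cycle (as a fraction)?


D = V_avg/V_supply = 36.4224/44.8 = 0.8130

0.8130


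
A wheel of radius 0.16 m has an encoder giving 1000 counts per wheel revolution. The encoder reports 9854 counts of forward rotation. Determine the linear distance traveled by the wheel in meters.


revs = 9854/1000 = 9.854000
d = revs * 2*pi*r = 9.854000 * 2*pi*0.16 = 9.9063

9.9063 m


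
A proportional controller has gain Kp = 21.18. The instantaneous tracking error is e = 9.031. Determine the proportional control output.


u_P = Kp * e = 21.18 * 9.031 = 191.2766

191.2766


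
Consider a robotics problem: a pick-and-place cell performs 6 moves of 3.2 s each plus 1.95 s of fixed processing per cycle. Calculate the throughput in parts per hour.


T_cycle = 6*3.2 + 1.95 = 21.1500 s
rate = 3600/T = 170.2128

170.2128 parts/hour


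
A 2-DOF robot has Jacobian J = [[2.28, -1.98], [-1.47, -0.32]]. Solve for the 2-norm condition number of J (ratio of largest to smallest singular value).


JJ^T eigenvalues: trace(JJ^T) = 11.3821, det(JJ^T) = det(J)^2 = 13.25105604
s_max^2 = (11.3821 + sqrt(76.54797625))/2 = 10.06563502
s_min^2 = (11.3821 - sqrt(76.54797625))/2 = 1.31646498
kappa = s_max/s_min = sqrt(10.06563502/1.31646498) = 2.7651

2.7651


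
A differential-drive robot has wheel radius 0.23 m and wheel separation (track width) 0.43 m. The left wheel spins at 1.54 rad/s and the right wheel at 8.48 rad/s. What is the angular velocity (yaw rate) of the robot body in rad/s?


omega = r*(wR - wL)/L = 0.23*(8.48 - (1.54))/0.43 = 3.7121

3.7121 rad/s


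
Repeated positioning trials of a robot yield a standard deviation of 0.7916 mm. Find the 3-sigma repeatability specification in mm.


repeatability = 3*sigma = 3*0.7916 = 2.3748

2.3748 mm


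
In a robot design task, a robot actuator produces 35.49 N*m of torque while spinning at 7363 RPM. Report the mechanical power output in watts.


omega = 7363 * 2*pi/60 = 771.051557 rad/s
P = tau * omega = 35.49 * 771.051557 = 27364.6198

27364.6198 W


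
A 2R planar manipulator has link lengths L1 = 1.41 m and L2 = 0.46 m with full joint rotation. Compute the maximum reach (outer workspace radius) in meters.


r_max = L1 + L2 = 1.41 + 0.46 = 1.8700

1.8700 m


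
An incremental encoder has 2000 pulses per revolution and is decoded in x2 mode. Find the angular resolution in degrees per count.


resolution = 360 / (PPR * 2) = 360 / 4000 = 0.0900

0.0900 degrees


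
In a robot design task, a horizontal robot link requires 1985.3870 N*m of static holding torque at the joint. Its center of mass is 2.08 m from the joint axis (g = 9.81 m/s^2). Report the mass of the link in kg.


m = tau / (g*L) = 1985.3870 / (9.81 * 2.08) = 97.3000

97.3000 kg


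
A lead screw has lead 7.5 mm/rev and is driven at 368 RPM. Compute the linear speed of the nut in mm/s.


v = lead * (RPM/60) = 7.5*368/60 = 46.0000

46.0000 mm/s


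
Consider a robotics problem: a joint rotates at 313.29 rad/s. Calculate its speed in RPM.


RPM = 313.29 * 60/(2*pi) = 2991.6991

2991.6991 RPM
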